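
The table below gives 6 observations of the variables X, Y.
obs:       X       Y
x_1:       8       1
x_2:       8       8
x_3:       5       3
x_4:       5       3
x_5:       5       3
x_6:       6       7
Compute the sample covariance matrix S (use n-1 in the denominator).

Step 1 — column means:
  mean(X) = (8 + 8 + 5 + 5 + 5 + 6) / 6 = 37/6 = 6.1667
  mean(Y) = (1 + 8 + 3 + 3 + 3 + 7) / 6 = 25/6 = 4.1667

Step 2 — sample covariance S[i,j] = (1/(n-1)) · Σ_k (x_{k,i} - mean_i) · (x_{k,j} - mean_j), with n-1 = 5.
  S[X,X] = ((1.8333)·(1.8333) + (1.8333)·(1.8333) + (-1.1667)·(-1.1667) + (-1.1667)·(-1.1667) + (-1.1667)·(-1.1667) + (-0.1667)·(-0.1667)) / 5 = 10.8333/5 = 2.1667
  S[X,Y] = ((1.8333)·(-3.1667) + (1.8333)·(3.8333) + (-1.1667)·(-1.1667) + (-1.1667)·(-1.1667) + (-1.1667)·(-1.1667) + (-0.1667)·(2.8333)) / 5 = 4.8333/5 = 0.9667
  S[Y,Y] = ((-3.1667)·(-3.1667) + (3.8333)·(3.8333) + (-1.1667)·(-1.1667) + (-1.1667)·(-1.1667) + (-1.1667)·(-1.1667) + (2.8333)·(2.8333)) / 5 = 36.8333/5 = 7.3667

S is symmetric (S[j,i] = S[i,j]). Assembling:

S = [[2.1667, 0.9667],
 [0.9667, 7.3667]]


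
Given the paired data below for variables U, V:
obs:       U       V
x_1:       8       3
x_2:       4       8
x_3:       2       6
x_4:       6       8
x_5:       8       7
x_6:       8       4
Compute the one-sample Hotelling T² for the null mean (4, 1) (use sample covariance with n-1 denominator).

Step 1 — sample mean vector:
  mean(U) = (8 + 4 + 2 + 6 + 8 + 8) / 6 = 36/6 = 6
  mean(V) = (3 + 8 + 6 + 8 + 7 + 4) / 6 = 36/6 = 6
  x̄ = (6, 6),  deviation x̄ - mu_0 = (6, 6) - (4, 1) = (2, 5).

Step 2 — sample covariance matrix, S[i,j] = (1/(n-1)) · Σ_k (x_{k,i} - mean_i) · (x_{k,j} - mean_j), divisor n-1 = 5:
  S[U,U] = ((2)·(2) + (-2)·(-2) + (-4)·(-4) + (0)·(0) + (2)·(2) + (2)·(2)) / 5 = 32/5 = 6.4
  S[U,V] = ((2)·(-3) + (-2)·(2) + (-4)·(0) + (0)·(2) + (2)·(1) + (2)·(-2)) / 5 = -12/5 = -2.4
  S[V,V] = ((-3)·(-3) + (2)·(2) + (0)·(0) + (2)·(2) + (1)·(1) + (-2)·(-2)) / 5 = 22/5 = 4.4
  S = [[6.4, -2.4],
 [-2.4, 4.4]].

Step 3 — invert S. det(S) = 6.4·4.4 - (-2.4)² = 22.4.
  S^{-1} = (1/det) · [[d, -b], [-b, a]] = [[0.1964, 0.1071],
 [0.1071, 0.2857]].

Step 4 — quadratic form (x̄ - mu_0)^T · S^{-1} · (x̄ - mu_0):
  S^{-1} · (x̄ - mu_0) = (0.9286, 1.6429),
  (x̄ - mu_0)^T · [...] = (2)·(0.9286) + (5)·(1.6429) = 10.0714.

Step 5 — scale by n: T² = 6 · 10.0714 = 60.4286.

T² ≈ 60.4286


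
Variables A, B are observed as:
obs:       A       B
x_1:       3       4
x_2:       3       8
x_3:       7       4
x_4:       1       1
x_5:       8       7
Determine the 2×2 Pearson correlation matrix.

Step 1 — column means:
  mean(A) = (3 + 3 + 7 + 1 + 8) / 5 = 22/5 = 4.4
  mean(B) = (4 + 8 + 4 + 1 + 7) / 5 = 24/5 = 4.8

Step 2 — sample variances and covariances s[i,j] = (1/(n-1)) · Σ_k (x_{k,i} - mean_i) · (x_{k,j} - mean_j), with n-1 = 4:
  s[A,A] = ((-1.4)·(-1.4) + (-1.4)·(-1.4) + (2.6)·(2.6) + (-3.4)·(-3.4) + (3.6)·(3.6)) / 4 = 35.2/4 = 8.8
  s[A,B] = ((-1.4)·(-0.8) + (-1.4)·(3.2) + (2.6)·(-0.8) + (-3.4)·(-3.8) + (3.6)·(2.2)) / 4 = 15.4/4 = 3.85
  s[B,B] = ((-0.8)·(-0.8) + (3.2)·(3.2) + (-0.8)·(-0.8) + (-3.8)·(-3.8) + (2.2)·(2.2)) / 4 = 30.8/4 = 7.7
  Sample standard deviations s_i = √(s[i,i]):
  s(A) = √(8.8) = 2.9665
  s(B) = √(7.7) = 2.7749

Step 3 — r_{ij} = s_{ij} / (s_i · s_j):
  r[A,A] = 1 (diagonal).
  r[A,B] = 3.85 / (2.9665 · 2.7749) = 3.85 / 8.2316 = 0.4677
  r[B,B] = 1 (diagonal).

R is symmetric with unit diagonal. Assembling:

R = [[1, 0.4677],
 [0.4677, 1]]


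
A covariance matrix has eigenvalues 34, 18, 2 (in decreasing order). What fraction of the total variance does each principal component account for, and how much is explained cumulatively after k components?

Step 1 — total variance = trace(Sigma) = Σ λ_i = 34 + 18 + 2 = 54.

Step 2 — fraction explained by component i = λ_i / Σ λ:
  PC1: 34/54 = 0.6296
  PC2: 18/54 = 0.3333
  PC3: 2/54 = 0.037

Step 3 — cumulative fraction after k components = (λ_1 + ... + λ_k) / Σ λ:
  k = 1: 34/54 = 0.6296
  k = 2: (34 + 18)/54 = 52/54 = 0.963
  k = 3: (34 + 18 + 2)/54 = 54/54 = 1

Summary (fraction, with percent):

explained: PC1 0.6296 (62.96%), PC2 0.3333 (33.33%), PC3 0.037 (3.7%);  cumulative: 0.6296, 0.963, 1


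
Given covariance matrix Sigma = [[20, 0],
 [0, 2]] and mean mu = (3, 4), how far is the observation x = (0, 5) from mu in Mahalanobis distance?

Step 1 — centre the observation: (x - mu) = (-3, 1).

Step 2 — invert Sigma. det(Sigma) = 20·2 - (0)² = 40.
  Sigma^{-1} = (1/det) · [[d, -b], [-b, a]] = [[0.05, 0],
 [0, 0.5]].

Step 3 — form the quadratic (x - mu)^T · Sigma^{-1} · (x - mu):
  Sigma^{-1} · (x - mu) = (-0.15, 0.5).
  (x - mu)^T · [Sigma^{-1} · (x - mu)] = (-3)·(-0.15) + (1)·(0.5) = 0.95.

Step 4 — take square root: d = √(0.95) ≈ 0.9747.

d(x, mu) = √(0.95) ≈ 0.9747


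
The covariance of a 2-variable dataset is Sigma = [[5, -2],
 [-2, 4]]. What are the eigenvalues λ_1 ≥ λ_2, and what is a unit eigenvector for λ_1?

Step 1 — characteristic polynomial of 2×2 Sigma:
  det(Sigma - λI) = λ² - trace · λ + det = 0.
  trace = 5 + 4 = 9, det = 5·4 - (-2)² = 16.
Step 2 — discriminant:
  Δ = trace² - 4·det = 81 - 64 = 17.
Step 3 — eigenvalues:
  λ = (trace ± √Δ)/2 = (9 ± 4.1231)/2,
  λ_1 = 6.5616,  λ_2 = 2.4384.

Step 4 — unit eigenvector for λ_1: solve (Sigma - λ_1 I)v = 0. First row:
  (5 - 6.5616)·v_x + (-2)·v_y = 0, i.e. (-1.5616)·v_x + (-2)·v_y = 0,
  so v ∝ (b, λ_1 - a) = (-2, 1.5616); multiply by -1 so the first entry is positive: u = (2, -1.5616).
  ||u|| = √((2)² + (-1.5616)²) = √(6.4384) ≈ 2.5374,
  v_1 = u/||u|| ≈ (0.7882, -0.6154) (||v_1|| = 1).

λ_1 = 6.5616,  λ_2 = 2.4384;  v_1 ≈ (0.7882, -0.6154)


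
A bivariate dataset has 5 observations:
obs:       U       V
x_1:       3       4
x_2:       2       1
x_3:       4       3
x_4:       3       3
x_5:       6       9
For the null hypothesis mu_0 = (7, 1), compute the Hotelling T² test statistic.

Step 1 — sample mean vector:
  mean(U) = (3 + 2 + 4 + 3 + 6) / 5 = 18/5 = 3.6
  mean(V) = (4 + 1 + 3 + 3 + 9) / 5 = 20/5 = 4
  x̄ = (3.6, 4),  deviation x̄ - mu_0 = (3.6, 4) - (7, 1) = (-3.4, 3).

Step 2 — sample covariance matrix, S[i,j] = (1/(n-1)) · Σ_k (x_{k,i} - mean_i) · (x_{k,j} - mean_j), divisor n-1 = 4:
  S[U,U] = ((-0.6)·(-0.6) + (-1.6)·(-1.6) + (0.4)·(0.4) + (-0.6)·(-0.6) + (2.4)·(2.4)) / 4 = 9.2/4 = 2.3
  S[U,V] = ((-0.6)·(0) + (-1.6)·(-3) + (0.4)·(-1) + (-0.6)·(-1) + (2.4)·(5)) / 4 = 17/4 = 4.25
  S[V,V] = ((0)·(0) + (-3)·(-3) + (-1)·(-1) + (-1)·(-1) + (5)·(5)) / 4 = 36/4 = 9
  S = [[2.3, 4.25],
 [4.25, 9]].

Step 3 — invert S. det(S) = 2.3·9 - (4.25)² = 2.6375.
  S^{-1} = (1/det) · [[d, -b], [-b, a]] = [[3.4123, -1.6114],
 [-1.6114, 0.872]].

Step 4 — quadratic form (x̄ - mu_0)^T · S^{-1} · (x̄ - mu_0):
  S^{-1} · (x̄ - mu_0) = (-16.436, 8.0948),
  (x̄ - mu_0)^T · [...] = (-3.4)·(-16.436) + (3)·(8.0948) = 80.1668.

Step 5 — scale by n: T² = 5 · 80.1668 = 400.8341.

T² ≈ 400.8341


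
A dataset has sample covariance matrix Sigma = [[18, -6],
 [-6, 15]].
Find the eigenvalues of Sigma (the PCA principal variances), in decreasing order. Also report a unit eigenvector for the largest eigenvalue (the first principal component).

Step 1 — characteristic polynomial of 2×2 Sigma:
  det(Sigma - λI) = λ² - trace · λ + det = 0.
  trace = 18 + 15 = 33, det = 18·15 - (-6)² = 234.
Step 2 — discriminant:
  Δ = trace² - 4·det = 1089 - 936 = 153.
Step 3 — eigenvalues:
  λ = (trace ± √Δ)/2 = (33 ± 12.3693)/2,
  λ_1 = 22.6847,  λ_2 = 10.3153.

Step 4 — unit eigenvector for λ_1: solve (Sigma - λ_1 I)v = 0. First row:
  (18 - 22.6847)·v_x + (-6)·v_y = 0, i.e. (-4.6847)·v_x + (-6)·v_y = 0,
  so v ∝ (b, λ_1 - a) = (-6, 4.6847); multiply by -1 so the first entry is positive: u = (6, -4.6847).
  ||u|| = √((6)² + (-4.6847)²) = √(57.946) ≈ 7.6122,
  v_1 = u/||u|| ≈ (0.7882, -0.6154) (||v_1|| = 1).

λ_1 = 22.6847,  λ_2 = 10.3153;  v_1 ≈ (0.7882, -0.6154)


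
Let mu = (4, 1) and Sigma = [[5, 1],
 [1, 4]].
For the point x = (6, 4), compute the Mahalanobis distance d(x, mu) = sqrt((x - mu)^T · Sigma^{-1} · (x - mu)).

Step 1 — centre the observation: (x - mu) = (2, 3).

Step 2 — invert Sigma. det(Sigma) = 5·4 - (1)² = 19.
  Sigma^{-1} = (1/det) · [[d, -b], [-b, a]] = [[0.2105, -0.0526],
 [-0.0526, 0.2632]].

Step 3 — form the quadratic (x - mu)^T · Sigma^{-1} · (x - mu):
  Sigma^{-1} · (x - mu) = (0.2632, 0.6842).
  (x - mu)^T · [Sigma^{-1} · (x - mu)] = (2)·(0.2632) + (3)·(0.6842) = 2.5789.

Step 4 — take square root: d = √(2.5789) ≈ 1.6059.

d(x, mu) = √(2.5789) ≈ 1.6059


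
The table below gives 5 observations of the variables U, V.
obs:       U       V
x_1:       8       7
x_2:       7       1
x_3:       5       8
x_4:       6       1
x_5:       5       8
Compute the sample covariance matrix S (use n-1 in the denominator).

Step 1 — column means:
  mean(U) = (8 + 7 + 5 + 6 + 5) / 5 = 31/5 = 6.2
  mean(V) = (7 + 1 + 8 + 1 + 8) / 5 = 25/5 = 5

Step 2 — sample covariance S[i,j] = (1/(n-1)) · Σ_k (x_{k,i} - mean_i) · (x_{k,j} - mean_j), with n-1 = 4.
  S[U,U] = ((1.8)·(1.8) + (0.8)·(0.8) + (-1.2)·(-1.2) + (-0.2)·(-0.2) + (-1.2)·(-1.2)) / 4 = 6.8/4 = 1.7
  S[U,V] = ((1.8)·(2) + (0.8)·(-4) + (-1.2)·(3) + (-0.2)·(-4) + (-1.2)·(3)) / 4 = -6/4 = -1.5
  S[V,V] = ((2)·(2) + (-4)·(-4) + (3)·(3) + (-4)·(-4) + (3)·(3)) / 4 = 54/4 = 13.5

S is symmetric (S[j,i] = S[i,j]). Assembling:

S = [[1.7, -1.5],
 [-1.5, 13.5]]


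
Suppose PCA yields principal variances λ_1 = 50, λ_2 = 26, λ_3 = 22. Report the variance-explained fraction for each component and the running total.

Step 1 — total variance = trace(Sigma) = Σ λ_i = 50 + 26 + 22 = 98.

Step 2 — fraction explained by component i = λ_i / Σ λ:
  PC1: 50/98 = 0.5102
  PC2: 26/98 = 0.2653
  PC3: 22/98 = 0.2245

Step 3 — cumulative fraction after k components = (λ_1 + ... + λ_k) / Σ λ:
  k = 1: 50/98 = 0.5102
  k = 2: (50 + 26)/98 = 76/98 = 0.7755
  k = 3: (50 + 26 + 22)/98 = 98/98 = 1

Summary (fraction, with percent):

explained: PC1 0.5102 (51.02%), PC2 0.2653 (26.53%), PC3 0.2245 (22.45%);  cumulative: 0.5102, 0.7755, 1


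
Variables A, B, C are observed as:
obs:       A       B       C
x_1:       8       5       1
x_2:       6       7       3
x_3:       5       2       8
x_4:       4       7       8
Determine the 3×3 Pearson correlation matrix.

Step 1 — column means:
  mean(A) = (8 + 6 + 5 + 4) / 4 = 23/4 = 5.75
  mean(B) = (5 + 7 + 2 + 7) / 4 = 21/4 = 5.25
  mean(C) = (1 + 3 + 8 + 8) / 4 = 20/4 = 5

Step 2 — sample variances and covariances s[i,j] = (1/(n-1)) · Σ_k (x_{k,i} - mean_i) · (x_{k,j} - mean_j), with n-1 = 3:
  s[A,A] = ((2.25)·(2.25) + (0.25)·(0.25) + (-0.75)·(-0.75) + (-1.75)·(-1.75)) / 3 = 8.75/3 = 2.9167
  s[A,B] = ((2.25)·(-0.25) + (0.25)·(1.75) + (-0.75)·(-3.25) + (-1.75)·(1.75)) / 3 = -0.75/3 = -0.25
  s[A,C] = ((2.25)·(-4) + (0.25)·(-2) + (-0.75)·(3) + (-1.75)·(3)) / 3 = -17/3 = -5.6667
  s[B,B] = ((-0.25)·(-0.25) + (1.75)·(1.75) + (-3.25)·(-3.25) + (1.75)·(1.75)) / 3 = 16.75/3 = 5.5833
  s[B,C] = ((-0.25)·(-4) + (1.75)·(-2) + (-3.25)·(3) + (1.75)·(3)) / 3 = -7/3 = -2.3333
  s[C,C] = ((-4)·(-4) + (-2)·(-2) + (3)·(3) + (3)·(3)) / 3 = 38/3 = 12.6667
  Sample standard deviations s_i = √(s[i,i]):
  s(A) = √(2.9167) = 1.7078
  s(B) = √(5.5833) = 2.3629
  s(C) = √(12.6667) = 3.559

Step 3 — r_{ij} = s_{ij} / (s_i · s_j):
  r[A,A] = 1 (diagonal).
  r[A,B] = -0.25 / (1.7078 · 2.3629) = -0.25 / 4.0354 = -0.062
  r[A,C] = -5.6667 / (1.7078 · 3.559) = -5.6667 / 6.0782 = -0.9323
  r[B,B] = 1 (diagonal).
  r[B,C] = -2.3333 / (2.3629 · 3.559) = -2.3333 / 8.4097 = -0.2775
  r[C,C] = 1 (diagonal).

R is symmetric with unit diagonal. Assembling:

R = [[1, -0.062, -0.9323],
 [-0.062, 1, -0.2775],
 [-0.9323, -0.2775, 1]]


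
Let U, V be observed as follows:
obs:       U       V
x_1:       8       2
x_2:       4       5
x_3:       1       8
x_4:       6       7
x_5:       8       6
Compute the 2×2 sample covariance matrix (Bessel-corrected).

Step 1 — column means:
  mean(U) = (8 + 4 + 1 + 6 + 8) / 5 = 27/5 = 5.4
  mean(V) = (2 + 5 + 8 + 7 + 6) / 5 = 28/5 = 5.6

Step 2 — sample covariance S[i,j] = (1/(n-1)) · Σ_k (x_{k,i} - mean_i) · (x_{k,j} - mean_j), with n-1 = 4.
  S[U,U] = ((2.6)·(2.6) + (-1.4)·(-1.4) + (-4.4)·(-4.4) + (0.6)·(0.6) + (2.6)·(2.6)) / 4 = 35.2/4 = 8.8
  S[U,V] = ((2.6)·(-3.6) + (-1.4)·(-0.6) + (-4.4)·(2.4) + (0.6)·(1.4) + (2.6)·(0.4)) / 4 = -17.2/4 = -4.3
  S[V,V] = ((-3.6)·(-3.6) + (-0.6)·(-0.6) + (2.4)·(2.4) + (1.4)·(1.4) + (0.4)·(0.4)) / 4 = 21.2/4 = 5.3

S is symmetric (S[j,i] = S[i,j]). Assembling:

S = [[8.8, -4.3],
 [-4.3, 5.3]]


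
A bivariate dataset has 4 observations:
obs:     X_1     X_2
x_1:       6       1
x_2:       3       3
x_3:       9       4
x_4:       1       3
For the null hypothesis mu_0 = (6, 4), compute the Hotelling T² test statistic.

Step 1 — sample mean vector:
  mean(X_1) = (6 + 3 + 9 + 1) / 4 = 19/4 = 4.75
  mean(X_2) = (1 + 3 + 4 + 3) / 4 = 11/4 = 2.75
  x̄ = (4.75, 2.75),  deviation x̄ - mu_0 = (4.75, 2.75) - (6, 4) = (-1.25, -1.25).

Step 2 — sample covariance matrix, S[i,j] = (1/(n-1)) · Σ_k (x_{k,i} - mean_i) · (x_{k,j} - mean_j), divisor n-1 = 3:
  S[X_1,X_1] = ((1.25)·(1.25) + (-1.75)·(-1.75) + (4.25)·(4.25) + (-3.75)·(-3.75)) / 3 = 36.75/3 = 12.25
  S[X_1,X_2] = ((1.25)·(-1.75) + (-1.75)·(0.25) + (4.25)·(1.25) + (-3.75)·(0.25)) / 3 = 1.75/3 = 0.5833
  S[X_2,X_2] = ((-1.75)·(-1.75) + (0.25)·(0.25) + (1.25)·(1.25) + (0.25)·(0.25)) / 3 = 4.75/3 = 1.5833
  S = [[12.25, 0.5833],
 [0.5833, 1.5833]].

Step 3 — invert S. det(S) = 12.25·1.5833 - (0.5833)² = 19.0556.
  S^{-1} = (1/det) · [[d, -b], [-b, a]] = [[0.0831, -0.0306],
 [-0.0306, 0.6429]].

Step 4 — quadratic form (x̄ - mu_0)^T · S^{-1} · (x̄ - mu_0):
  S^{-1} · (x̄ - mu_0) = (-0.0656, -0.7653),
  (x̄ - mu_0)^T · [...] = (-1.25)·(-0.0656) + (-1.25)·(-0.7653) = 1.0386.

Step 5 — scale by n: T² = 4 · 1.0386 = 4.1545.

T² ≈ 4.1545


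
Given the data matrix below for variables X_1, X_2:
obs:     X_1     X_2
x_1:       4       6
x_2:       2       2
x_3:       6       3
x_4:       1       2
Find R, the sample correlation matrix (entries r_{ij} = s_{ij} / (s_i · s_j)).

Step 1 — column means:
  mean(X_1) = (4 + 2 + 6 + 1) / 4 = 13/4 = 3.25
  mean(X_2) = (6 + 2 + 3 + 2) / 4 = 13/4 = 3.25

Step 2 — sample variances and covariances s[i,j] = (1/(n-1)) · Σ_k (x_{k,i} - mean_i) · (x_{k,j} - mean_j), with n-1 = 3:
  s[X_1,X_1] = ((0.75)·(0.75) + (-1.25)·(-1.25) + (2.75)·(2.75) + (-2.25)·(-2.25)) / 3 = 14.75/3 = 4.9167
  s[X_1,X_2] = ((0.75)·(2.75) + (-1.25)·(-1.25) + (2.75)·(-0.25) + (-2.25)·(-1.25)) / 3 = 5.75/3 = 1.9167
  s[X_2,X_2] = ((2.75)·(2.75) + (-1.25)·(-1.25) + (-0.25)·(-0.25) + (-1.25)·(-1.25)) / 3 = 10.75/3 = 3.5833
  Sample standard deviations s_i = √(s[i,i]):
  s(X_1) = √(4.9167) = 2.2174
  s(X_2) = √(3.5833) = 1.893

Step 3 — r_{ij} = s_{ij} / (s_i · s_j):
  r[X_1,X_1] = 1 (diagonal).
  r[X_1,X_2] = 1.9167 / (2.2174 · 1.893) = 1.9167 / 4.1974 = 0.4566
  r[X_2,X_2] = 1 (diagonal).

R is symmetric with unit diagonal. Assembling:

R = [[1, 0.4566],
 [0.4566, 1]]


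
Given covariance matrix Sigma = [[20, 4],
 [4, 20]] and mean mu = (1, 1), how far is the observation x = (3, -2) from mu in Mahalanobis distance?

Step 1 — centre the observation: (x - mu) = (2, -3).

Step 2 — invert Sigma. det(Sigma) = 20·20 - (4)² = 384.
  Sigma^{-1} = (1/det) · [[d, -b], [-b, a]] = [[0.0521, -0.0104],
 [-0.0104, 0.0521]].

Step 3 — form the quadratic (x - mu)^T · Sigma^{-1} · (x - mu):
  Sigma^{-1} · (x - mu) = (0.1354, -0.1771).
  (x - mu)^T · [Sigma^{-1} · (x - mu)] = (2)·(0.1354) + (-3)·(-0.1771) = 0.8021.

Step 4 — take square root: d = √(0.8021) ≈ 0.8956.

d(x, mu) = √(0.8021) ≈ 0.8956


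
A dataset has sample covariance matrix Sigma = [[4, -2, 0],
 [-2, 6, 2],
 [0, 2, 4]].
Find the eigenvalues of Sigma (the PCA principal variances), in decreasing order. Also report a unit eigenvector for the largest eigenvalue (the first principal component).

Step 1 — characteristic polynomial p(λ) = det(λI - Sigma) = λ³ - tr·λ² + c_1·λ - det, where tr = trace, c_1 = sum of the principal 2×2 minors, det = det(Sigma):
  tr = 4 + 6 + 4 = 14,
  c_1 = (4·6 - (-2)²) + (4·4 - (0)²) + (6·4 - (2)²) = 20 + 16 + 20 = 56,
  det = 4·(6·4 - (2)²) - (-2)·((-2)·4 - (2)·(0)) + (0)·((-2)·(2) - 6·(0)) = 4·(20) - (-2)·(-8) + (0)·(-4) = 64.
  So p(λ) = λ³ - 14λ² + 56λ - 64.
Step 2 — look for an integer root (rational root theorem: any rational root is an integer divisor of 64). Testing λ = 2:
  p(2) = 8 - 56 + 112 - 64 = 0  ✓
  Dividing out (λ - 2): p(λ) = (λ - 2)(λ² - 12λ + 32).
Step 3 — remaining eigenvalues from the quadratic λ² - 12λ + 32 = 0:
  Δ = 12² - 4·32 = 144 - 128 = 16,  λ = (12 ± √16)/2 = (12 ± 4)/2 = 8 or 4.
  Sorted: λ_1 = 8,  λ_2 = 4,  λ_3 = 2  (check: sum = 14 = tr ✓).

Step 4 — unit eigenvector for λ_1 = 8: v spans the null space of (Sigma - λ_1 I), whose rows are
  r_1 = (-4, -2, 0),  r_2 = (-2, -2, 2),  r_3 = (0, 2, -4).
  v is orthogonal to every row, so take v ∝ r_1 × r_2 = ((-2)·(2) - (0)·(-2), (0)·(-2) - (-4)·(2), (-4)·(-2) - (-2)·(-2)) = (-4, 8, 4).
  Rescale (divide by 4; multiply by -1 so the first nonzero entry is positive): u = (1, -2, -1).
  ||u|| = √((1)² + (-2)² + (-1)²) = √(6) ≈ 2.4495,  v_1 = u/||u|| ≈ (0.4082, -0.8165, -0.4082) (||v_1|| = 1).

λ_1 = 8,  λ_2 = 4,  λ_3 = 2;  v_1 ≈ (0.4082, -0.8165, -0.4082)


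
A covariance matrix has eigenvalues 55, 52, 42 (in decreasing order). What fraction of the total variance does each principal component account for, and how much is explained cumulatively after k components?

Step 1 — total variance = trace(Sigma) = Σ λ_i = 55 + 52 + 42 = 149.

Step 2 — fraction explained by component i = λ_i / Σ λ:
  PC1: 55/149 = 0.3691
  PC2: 52/149 = 0.349
  PC3: 42/149 = 0.2819

Step 3 — cumulative fraction after k components = (λ_1 + ... + λ_k) / Σ λ:
  k = 1: 55/149 = 0.3691
  k = 2: (55 + 52)/149 = 107/149 = 0.7181
  k = 3: (55 + 52 + 42)/149 = 149/149 = 1

Summary (fraction, with percent):

explained: PC1 0.3691 (36.91%), PC2 0.349 (34.9%), PC3 0.2819 (28.19%);  cumulative: 0.3691, 0.7181, 1


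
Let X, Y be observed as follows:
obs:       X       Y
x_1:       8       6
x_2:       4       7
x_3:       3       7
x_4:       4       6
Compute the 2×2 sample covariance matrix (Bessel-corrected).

Step 1 — column means:
  mean(X) = (8 + 4 + 3 + 4) / 4 = 19/4 = 4.75
  mean(Y) = (6 + 7 + 7 + 6) / 4 = 26/4 = 6.5

Step 2 — sample covariance S[i,j] = (1/(n-1)) · Σ_k (x_{k,i} - mean_i) · (x_{k,j} - mean_j), with n-1 = 3.
  S[X,X] = ((3.25)·(3.25) + (-0.75)·(-0.75) + (-1.75)·(-1.75) + (-0.75)·(-0.75)) / 3 = 14.75/3 = 4.9167
  S[X,Y] = ((3.25)·(-0.5) + (-0.75)·(0.5) + (-1.75)·(0.5) + (-0.75)·(-0.5)) / 3 = -2.5/3 = -0.8333
  S[Y,Y] = ((-0.5)·(-0.5) + (0.5)·(0.5) + (0.5)·(0.5) + (-0.5)·(-0.5)) / 3 = 1/3 = 0.3333

S is symmetric (S[j,i] = S[i,j]). Assembling:

S = [[4.9167, -0.8333],
 [-0.8333, 0.3333]]


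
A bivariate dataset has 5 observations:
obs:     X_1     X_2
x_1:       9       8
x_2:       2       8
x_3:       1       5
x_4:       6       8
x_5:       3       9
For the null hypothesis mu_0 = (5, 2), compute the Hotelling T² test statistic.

Step 1 — sample mean vector:
  mean(X_1) = (9 + 2 + 1 + 6 + 3) / 5 = 21/5 = 4.2
  mean(X_2) = (8 + 8 + 5 + 8 + 9) / 5 = 38/5 = 7.6
  x̄ = (4.2, 7.6),  deviation x̄ - mu_0 = (4.2, 7.6) - (5, 2) = (-0.8, 5.6).

Step 2 — sample covariance matrix, S[i,j] = (1/(n-1)) · Σ_k (x_{k,i} - mean_i) · (x_{k,j} - mean_j), divisor n-1 = 4:
  S[X_1,X_1] = ((4.8)·(4.8) + (-2.2)·(-2.2) + (-3.2)·(-3.2) + (1.8)·(1.8) + (-1.2)·(-1.2)) / 4 = 42.8/4 = 10.7
  S[X_1,X_2] = ((4.8)·(0.4) + (-2.2)·(0.4) + (-3.2)·(-2.6) + (1.8)·(0.4) + (-1.2)·(1.4)) / 4 = 8.4/4 = 2.1
  S[X_2,X_2] = ((0.4)·(0.4) + (0.4)·(0.4) + (-2.6)·(-2.6) + (0.4)·(0.4) + (1.4)·(1.4)) / 4 = 9.2/4 = 2.3
  S = [[10.7, 2.1],
 [2.1, 2.3]].

Step 3 — invert S. det(S) = 10.7·2.3 - (2.1)² = 20.2.
  S^{-1} = (1/det) · [[d, -b], [-b, a]] = [[0.1139, -0.104],
 [-0.104, 0.5297]].

Step 4 — quadratic form (x̄ - mu_0)^T · S^{-1} · (x̄ - mu_0):
  S^{-1} · (x̄ - mu_0) = (-0.6733, 3.0495),
  (x̄ - mu_0)^T · [...] = (-0.8)·(-0.6733) + (5.6)·(3.0495) = 17.6158.

Step 5 — scale by n: T² = 5 · 17.6158 = 88.0792.

T² ≈ 88.0792


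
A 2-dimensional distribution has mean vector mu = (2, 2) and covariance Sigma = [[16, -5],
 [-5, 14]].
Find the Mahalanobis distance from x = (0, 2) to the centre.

Step 1 — centre the observation: (x - mu) = (-2, 0).

Step 2 — invert Sigma. det(Sigma) = 16·14 - (-5)² = 199.
  Sigma^{-1} = (1/det) · [[d, -b], [-b, a]] = [[0.0704, 0.0251],
 [0.0251, 0.0804]].

Step 3 — form the quadratic (x - mu)^T · Sigma^{-1} · (x - mu):
  Sigma^{-1} · (x - mu) = (-0.1407, -0.0503).
  (x - mu)^T · [Sigma^{-1} · (x - mu)] = (-2)·(-0.1407) + (0)·(-0.0503) = 0.2814.

Step 4 — take square root: d = √(0.2814) ≈ 0.5305.

d(x, mu) = √(0.2814) ≈ 0.5305


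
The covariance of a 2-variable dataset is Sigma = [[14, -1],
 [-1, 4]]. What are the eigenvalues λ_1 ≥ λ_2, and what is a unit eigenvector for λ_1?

Step 1 — characteristic polynomial of 2×2 Sigma:
  det(Sigma - λI) = λ² - trace · λ + det = 0.
  trace = 14 + 4 = 18, det = 14·4 - (-1)² = 55.
Step 2 — discriminant:
  Δ = trace² - 4·det = 324 - 220 = 104.
Step 3 — eigenvalues:
  λ = (trace ± √Δ)/2 = (18 ± 10.198)/2,
  λ_1 = 14.099,  λ_2 = 3.901.

Step 4 — unit eigenvector for λ_1: solve (Sigma - λ_1 I)v = 0. First row:
  (14 - 14.099)·v_x + (-1)·v_y = 0, i.e. (-0.099)·v_x + (-1)·v_y = 0,
  so v ∝ (b, λ_1 - a) = (-1, 0.099); multiply by -1 so the first entry is positive: u = (1, -0.099).
  ||u|| = √((1)² + (-0.099)²) = √(1.0098) ≈ 1.0049,
  v_1 = u/||u|| ≈ (0.9951, -0.0985) (||v_1|| = 1).

λ_1 = 14.099,  λ_2 = 3.901;  v_1 ≈ (0.9951, -0.0985)


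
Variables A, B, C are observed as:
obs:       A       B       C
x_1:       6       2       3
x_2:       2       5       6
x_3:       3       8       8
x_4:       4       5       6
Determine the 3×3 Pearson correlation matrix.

Step 1 — column means:
  mean(A) = (6 + 2 + 3 + 4) / 4 = 15/4 = 3.75
  mean(B) = (2 + 5 + 8 + 5) / 4 = 20/4 = 5
  mean(C) = (3 + 6 + 8 + 6) / 4 = 23/4 = 5.75

Step 2 — sample variances and covariances s[i,j] = (1/(n-1)) · Σ_k (x_{k,i} - mean_i) · (x_{k,j} - mean_j), with n-1 = 3:
  s[A,A] = ((2.25)·(2.25) + (-1.75)·(-1.75) + (-0.75)·(-0.75) + (0.25)·(0.25)) / 3 = 8.75/3 = 2.9167
  s[A,B] = ((2.25)·(-3) + (-1.75)·(0) + (-0.75)·(3) + (0.25)·(0)) / 3 = -9/3 = -3
  s[A,C] = ((2.25)·(-2.75) + (-1.75)·(0.25) + (-0.75)·(2.25) + (0.25)·(0.25)) / 3 = -8.25/3 = -2.75
  s[B,B] = ((-3)·(-3) + (0)·(0) + (3)·(3) + (0)·(0)) / 3 = 18/3 = 6
  s[B,C] = ((-3)·(-2.75) + (0)·(0.25) + (3)·(2.25) + (0)·(0.25)) / 3 = 15/3 = 5
  s[C,C] = ((-2.75)·(-2.75) + (0.25)·(0.25) + (2.25)·(2.25) + (0.25)·(0.25)) / 3 = 12.75/3 = 4.25
  Sample standard deviations s_i = √(s[i,i]):
  s(A) = √(2.9167) = 1.7078
  s(B) = √(6) = 2.4495
  s(C) = √(4.25) = 2.0616

Step 3 — r_{ij} = s_{ij} / (s_i · s_j):
  r[A,A] = 1 (diagonal).
  r[A,B] = -3 / (1.7078 · 2.4495) = -3 / 4.1833 = -0.7171
  r[A,C] = -2.75 / (1.7078 · 2.0616) = -2.75 / 3.5208 = -0.7811
  r[B,B] = 1 (diagonal).
  r[B,C] = 5 / (2.4495 · 2.0616) = 5 / 5.0498 = 0.9901
  r[C,C] = 1 (diagonal).

R is symmetric with unit diagonal. Assembling:

R = [[1, -0.7171, -0.7811],
 [-0.7171, 1, 0.9901],
 [-0.7811, 0.9901, 1]]


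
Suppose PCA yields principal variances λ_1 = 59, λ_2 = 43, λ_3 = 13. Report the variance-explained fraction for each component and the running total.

Step 1 — total variance = trace(Sigma) = Σ λ_i = 59 + 43 + 13 = 115.

Step 2 — fraction explained by component i = λ_i / Σ λ:
  PC1: 59/115 = 0.513
  PC2: 43/115 = 0.3739
  PC3: 13/115 = 0.113

Step 3 — cumulative fraction after k components = (λ_1 + ... + λ_k) / Σ λ:
  k = 1: 59/115 = 0.513
  k = 2: (59 + 43)/115 = 102/115 = 0.887
  k = 3: (59 + 43 + 13)/115 = 115/115 = 1

Summary (fraction, with percent):

explained: PC1 0.513 (51.3%), PC2 0.3739 (37.39%), PC3 0.113 (11.3%);  cumulative: 0.513, 0.887, 1


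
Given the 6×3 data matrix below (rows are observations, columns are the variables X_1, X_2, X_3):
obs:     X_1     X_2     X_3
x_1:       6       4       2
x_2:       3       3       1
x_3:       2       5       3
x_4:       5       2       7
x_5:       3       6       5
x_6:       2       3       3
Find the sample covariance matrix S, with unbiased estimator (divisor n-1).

Step 1 — column means:
  mean(X_1) = (6 + 3 + 2 + 5 + 3 + 2) / 6 = 21/6 = 3.5
  mean(X_2) = (4 + 3 + 5 + 2 + 6 + 3) / 6 = 23/6 = 3.8333
  mean(X_3) = (2 + 1 + 3 + 7 + 5 + 3) / 6 = 21/6 = 3.5

Step 2 — sample covariance S[i,j] = (1/(n-1)) · Σ_k (x_{k,i} - mean_i) · (x_{k,j} - mean_j), with n-1 = 5.
  S[X_1,X_1] = ((2.5)·(2.5) + (-0.5)·(-0.5) + (-1.5)·(-1.5) + (1.5)·(1.5) + (-0.5)·(-0.5) + (-1.5)·(-1.5)) / 5 = 13.5/5 = 2.7
  S[X_1,X_2] = ((2.5)·(0.1667) + (-0.5)·(-0.8333) + (-1.5)·(1.1667) + (1.5)·(-1.8333) + (-0.5)·(2.1667) + (-1.5)·(-0.8333)) / 5 = -3.5/5 = -0.7
  S[X_1,X_3] = ((2.5)·(-1.5) + (-0.5)·(-2.5) + (-1.5)·(-0.5) + (1.5)·(3.5) + (-0.5)·(1.5) + (-1.5)·(-0.5)) / 5 = 3.5/5 = 0.7
  S[X_2,X_2] = ((0.1667)·(0.1667) + (-0.8333)·(-0.8333) + (1.1667)·(1.1667) + (-1.8333)·(-1.8333) + (2.1667)·(2.1667) + (-0.8333)·(-0.8333)) / 5 = 10.8333/5 = 2.1667
  S[X_2,X_3] = ((0.1667)·(-1.5) + (-0.8333)·(-2.5) + (1.1667)·(-0.5) + (-1.8333)·(3.5) + (2.1667)·(1.5) + (-0.8333)·(-0.5)) / 5 = -1.5/5 = -0.3
  S[X_3,X_3] = ((-1.5)·(-1.5) + (-2.5)·(-2.5) + (-0.5)·(-0.5) + (3.5)·(3.5) + (1.5)·(1.5) + (-0.5)·(-0.5)) / 5 = 23.5/5 = 4.7

S is symmetric (S[j,i] = S[i,j]). Assembling:

S = [[2.7, -0.7, 0.7],
 [-0.7, 2.1667, -0.3],
 [0.7, -0.3, 4.7]]


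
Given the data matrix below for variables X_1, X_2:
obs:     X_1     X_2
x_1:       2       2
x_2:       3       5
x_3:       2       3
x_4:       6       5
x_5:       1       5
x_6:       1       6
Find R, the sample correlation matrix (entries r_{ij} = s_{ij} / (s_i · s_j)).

Step 1 — column means:
  mean(X_1) = (2 + 3 + 2 + 6 + 1 + 1) / 6 = 15/6 = 2.5
  mean(X_2) = (2 + 5 + 3 + 5 + 5 + 6) / 6 = 26/6 = 4.3333

Step 2 — sample variances and covariances s[i,j] = (1/(n-1)) · Σ_k (x_{k,i} - mean_i) · (x_{k,j} - mean_j), with n-1 = 5:
  s[X_1,X_1] = ((-0.5)·(-0.5) + (0.5)·(0.5) + (-0.5)·(-0.5) + (3.5)·(3.5) + (-1.5)·(-1.5) + (-1.5)·(-1.5)) / 5 = 17.5/5 = 3.5
  s[X_1,X_2] = ((-0.5)·(-2.3333) + (0.5)·(0.6667) + (-0.5)·(-1.3333) + (3.5)·(0.6667) + (-1.5)·(0.6667) + (-1.5)·(1.6667)) / 5 = 1/5 = 0.2
  s[X_2,X_2] = ((-2.3333)·(-2.3333) + (0.6667)·(0.6667) + (-1.3333)·(-1.3333) + (0.6667)·(0.6667) + (0.6667)·(0.6667) + (1.6667)·(1.6667)) / 5 = 11.3333/5 = 2.2667
  Sample standard deviations s_i = √(s[i,i]):
  s(X_1) = √(3.5) = 1.8708
  s(X_2) = √(2.2667) = 1.5055

Step 3 — r_{ij} = s_{ij} / (s_i · s_j):
  r[X_1,X_1] = 1 (diagonal).
  r[X_1,X_2] = 0.2 / (1.8708 · 1.5055) = 0.2 / 2.8166 = 0.071
  r[X_2,X_2] = 1 (diagonal).

R is symmetric with unit diagonal. Assembling:

R = [[1, 0.071],
 [0.071, 1]]


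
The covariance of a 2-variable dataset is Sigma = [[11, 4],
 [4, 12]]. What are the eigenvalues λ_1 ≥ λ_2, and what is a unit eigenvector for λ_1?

Step 1 — characteristic polynomial of 2×2 Sigma:
  det(Sigma - λI) = λ² - trace · λ + det = 0.
  trace = 11 + 12 = 23, det = 11·12 - (4)² = 116.
Step 2 — discriminant:
  Δ = trace² - 4·det = 529 - 464 = 65.
Step 3 — eigenvalues:
  λ = (trace ± √Δ)/2 = (23 ± 8.0623)/2,
  λ_1 = 15.5311,  λ_2 = 7.4689.

Step 4 — unit eigenvector for λ_1: solve (Sigma - λ_1 I)v = 0. First row:
  (11 - 15.5311)·v_x + (4)·v_y = 0, i.e. (-4.5311)·v_x + (4)·v_y = 0,
  so v ∝ (b, λ_1 - a) = (4, 4.5311) = u.
  ||u|| = √((4)² + (4.5311)²) = √(36.5311) ≈ 6.0441,
  v_1 = u/||u|| ≈ (0.6618, 0.7497) (||v_1|| = 1).

λ_1 = 15.5311,  λ_2 = 7.4689;  v_1 ≈ (0.6618, 0.7497)


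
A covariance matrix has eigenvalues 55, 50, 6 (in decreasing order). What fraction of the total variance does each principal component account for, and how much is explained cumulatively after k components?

Step 1 — total variance = trace(Sigma) = Σ λ_i = 55 + 50 + 6 = 111.

Step 2 — fraction explained by component i = λ_i / Σ λ:
  PC1: 55/111 = 0.4955
  PC2: 50/111 = 0.4505
  PC3: 6/111 = 0.0541

Step 3 — cumulative fraction after k components = (λ_1 + ... + λ_k) / Σ λ:
  k = 1: 55/111 = 0.4955
  k = 2: (55 + 50)/111 = 105/111 = 0.9459
  k = 3: (55 + 50 + 6)/111 = 111/111 = 1

Summary (fraction, with percent):

explained: PC1 0.4955 (49.55%), PC2 0.4505 (45.05%), PC3 0.0541 (5.41%);  cumulative: 0.4955, 0.9459, 1


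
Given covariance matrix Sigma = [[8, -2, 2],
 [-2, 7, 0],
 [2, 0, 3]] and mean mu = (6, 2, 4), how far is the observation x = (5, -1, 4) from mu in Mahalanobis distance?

Step 1 — centre the observation: (x - mu) = (-1, -3, 0).

Step 2 — invert Sigma (cofactor / det for 3×3, or solve directly):
  Sigma^{-1} = [[0.1641, 0.0469, -0.1094],
 [0.0469, 0.1562, -0.0312],
 [-0.1094, -0.0312, 0.4062]].

Step 3 — form the quadratic (x - mu)^T · Sigma^{-1} · (x - mu):
  Sigma^{-1} · (x - mu) = (-0.3047, -0.5156, 0.2031).
  (x - mu)^T · [Sigma^{-1} · (x - mu)] = (-1)·(-0.3047) + (-3)·(-0.5156) + (0)·(0.2031) = 1.8516.

Step 4 — take square root: d = √(1.8516) ≈ 1.3607.

d(x, mu) = √(1.8516) ≈ 1.3607


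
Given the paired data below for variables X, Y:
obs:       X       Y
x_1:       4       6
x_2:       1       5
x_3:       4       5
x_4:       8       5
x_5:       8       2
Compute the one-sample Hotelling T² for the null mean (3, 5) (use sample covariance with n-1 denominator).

Step 1 — sample mean vector:
  mean(X) = (4 + 1 + 4 + 8 + 8) / 5 = 25/5 = 5
  mean(Y) = (6 + 5 + 5 + 5 + 2) / 5 = 23/5 = 4.6
  x̄ = (5, 4.6),  deviation x̄ - mu_0 = (5, 4.6) - (3, 5) = (2, -0.4).

Step 2 — sample covariance matrix, S[i,j] = (1/(n-1)) · Σ_k (x_{k,i} - mean_i) · (x_{k,j} - mean_j), divisor n-1 = 4:
  S[X,X] = ((-1)·(-1) + (-4)·(-4) + (-1)·(-1) + (3)·(3) + (3)·(3)) / 4 = 36/4 = 9
  S[X,Y] = ((-1)·(1.4) + (-4)·(0.4) + (-1)·(0.4) + (3)·(0.4) + (3)·(-2.6)) / 4 = -10/4 = -2.5
  S[Y,Y] = ((1.4)·(1.4) + (0.4)·(0.4) + (0.4)·(0.4) + (0.4)·(0.4) + (-2.6)·(-2.6)) / 4 = 9.2/4 = 2.3
  S = [[9, -2.5],
 [-2.5, 2.3]].

Step 3 — invert S. det(S) = 9·2.3 - (-2.5)² = 14.45.
  S^{-1} = (1/det) · [[d, -b], [-b, a]] = [[0.1592, 0.173],
 [0.173, 0.6228]].

Step 4 — quadratic form (x̄ - mu_0)^T · S^{-1} · (x̄ - mu_0):
  S^{-1} · (x̄ - mu_0) = (0.2491, 0.0969),
  (x̄ - mu_0)^T · [...] = (2)·(0.2491) + (-0.4)·(0.0969) = 0.4595.

Step 5 — scale by n: T² = 5 · 0.4595 = 2.2976.

T² ≈ 2.2976


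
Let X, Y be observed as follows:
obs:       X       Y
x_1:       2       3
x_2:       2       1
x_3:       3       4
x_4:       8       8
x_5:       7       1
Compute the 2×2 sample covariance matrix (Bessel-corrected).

Step 1 — column means:
  mean(X) = (2 + 2 + 3 + 8 + 7) / 5 = 22/5 = 4.4
  mean(Y) = (3 + 1 + 4 + 8 + 1) / 5 = 17/5 = 3.4

Step 2 — sample covariance S[i,j] = (1/(n-1)) · Σ_k (x_{k,i} - mean_i) · (x_{k,j} - mean_j), with n-1 = 4.
  S[X,X] = ((-2.4)·(-2.4) + (-2.4)·(-2.4) + (-1.4)·(-1.4) + (3.6)·(3.6) + (2.6)·(2.6)) / 4 = 33.2/4 = 8.3
  S[X,Y] = ((-2.4)·(-0.4) + (-2.4)·(-2.4) + (-1.4)·(0.6) + (3.6)·(4.6) + (2.6)·(-2.4)) / 4 = 16.2/4 = 4.05
  S[Y,Y] = ((-0.4)·(-0.4) + (-2.4)·(-2.4) + (0.6)·(0.6) + (4.6)·(4.6) + (-2.4)·(-2.4)) / 4 = 33.2/4 = 8.3

S is symmetric (S[j,i] = S[i,j]). Assembling:

S = [[8.3, 4.05],
 [4.05, 8.3]]


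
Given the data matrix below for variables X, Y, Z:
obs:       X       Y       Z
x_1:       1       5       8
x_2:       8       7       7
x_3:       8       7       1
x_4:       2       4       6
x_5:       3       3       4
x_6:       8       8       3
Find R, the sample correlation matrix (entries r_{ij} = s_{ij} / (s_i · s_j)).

Step 1 — column means:
  mean(X) = (1 + 8 + 8 + 2 + 3 + 8) / 6 = 30/6 = 5
  mean(Y) = (5 + 7 + 7 + 4 + 3 + 8) / 6 = 34/6 = 5.6667
  mean(Z) = (8 + 7 + 1 + 6 + 4 + 3) / 6 = 29/6 = 4.8333

Step 2 — sample variances and covariances s[i,j] = (1/(n-1)) · Σ_k (x_{k,i} - mean_i) · (x_{k,j} - mean_j), with n-1 = 5:
  s[X,X] = ((-4)·(-4) + (3)·(3) + (3)·(3) + (-3)·(-3) + (-2)·(-2) + (3)·(3)) / 5 = 56/5 = 11.2
  s[X,Y] = ((-4)·(-0.6667) + (3)·(1.3333) + (3)·(1.3333) + (-3)·(-1.6667) + (-2)·(-2.6667) + (3)·(2.3333)) / 5 = 28/5 = 5.6
  s[X,Z] = ((-4)·(3.1667) + (3)·(2.1667) + (3)·(-3.8333) + (-3)·(1.1667) + (-2)·(-0.8333) + (3)·(-1.8333)) / 5 = -25/5 = -5
  s[Y,Y] = ((-0.6667)·(-0.6667) + (1.3333)·(1.3333) + (1.3333)·(1.3333) + (-1.6667)·(-1.6667) + (-2.6667)·(-2.6667) + (2.3333)·(2.3333)) / 5 = 19.3333/5 = 3.8667
  s[Y,Z] = ((-0.6667)·(3.1667) + (1.3333)·(2.1667) + (1.3333)·(-3.8333) + (-1.6667)·(1.1667) + (-2.6667)·(-0.8333) + (2.3333)·(-1.8333)) / 5 = -8.3333/5 = -1.6667
  s[Z,Z] = ((3.1667)·(3.1667) + (2.1667)·(2.1667) + (-3.8333)·(-3.8333) + (1.1667)·(1.1667) + (-0.8333)·(-0.8333) + (-1.8333)·(-1.8333)) / 5 = 34.8333/5 = 6.9667
  Sample standard deviations s_i = √(s[i,i]):
  s(X) = √(11.2) = 3.3466
  s(Y) = √(3.8667) = 1.9664
  s(Z) = √(6.9667) = 2.6394

Step 3 — r_{ij} = s_{ij} / (s_i · s_j):
  r[X,X] = 1 (diagonal).
  r[X,Y] = 5.6 / (3.3466 · 1.9664) = 5.6 / 6.5808 = 0.851
  r[X,Z] = -5 / (3.3466 · 2.6394) = -5 / 8.8333 = -0.566
  r[Y,Y] = 1 (diagonal).
  r[Y,Z] = -1.6667 / (1.9664 · 2.6394) = -1.6667 / 5.1902 = -0.3211
  r[Z,Z] = 1 (diagonal).

R is symmetric with unit diagonal. Assembling:

R = [[1, 0.851, -0.566],
 [0.851, 1, -0.3211],
 [-0.566, -0.3211, 1]]


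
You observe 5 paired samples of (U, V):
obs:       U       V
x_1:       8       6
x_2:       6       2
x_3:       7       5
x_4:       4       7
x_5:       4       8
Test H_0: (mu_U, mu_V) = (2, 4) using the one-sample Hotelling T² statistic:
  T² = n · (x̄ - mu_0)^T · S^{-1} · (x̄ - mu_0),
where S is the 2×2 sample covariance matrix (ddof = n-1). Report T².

Step 1 — sample mean vector:
  mean(U) = (8 + 6 + 7 + 4 + 4) / 5 = 29/5 = 5.8
  mean(V) = (6 + 2 + 5 + 7 + 8) / 5 = 28/5 = 5.6
  x̄ = (5.8, 5.6),  deviation x̄ - mu_0 = (5.8, 5.6) - (2, 4) = (3.8, 1.6).

Step 2 — sample covariance matrix, S[i,j] = (1/(n-1)) · Σ_k (x_{k,i} - mean_i) · (x_{k,j} - mean_j), divisor n-1 = 4:
  S[U,U] = ((2.2)·(2.2) + (0.2)·(0.2) + (1.2)·(1.2) + (-1.8)·(-1.8) + (-1.8)·(-1.8)) / 4 = 12.8/4 = 3.2
  S[U,V] = ((2.2)·(0.4) + (0.2)·(-3.6) + (1.2)·(-0.6) + (-1.8)·(1.4) + (-1.8)·(2.4)) / 4 = -7.4/4 = -1.85
  S[V,V] = ((0.4)·(0.4) + (-3.6)·(-3.6) + (-0.6)·(-0.6) + (1.4)·(1.4) + (2.4)·(2.4)) / 4 = 21.2/4 = 5.3
  S = [[3.2, -1.85],
 [-1.85, 5.3]].

Step 3 — invert S. det(S) = 3.2·5.3 - (-1.85)² = 13.5375.
  S^{-1} = (1/det) · [[d, -b], [-b, a]] = [[0.3915, 0.1367],
 [0.1367, 0.2364]].

Step 4 — quadratic form (x̄ - mu_0)^T · S^{-1} · (x̄ - mu_0):
  S^{-1} · (x̄ - mu_0) = (1.7064, 0.8975),
  (x̄ - mu_0)^T · [...] = (3.8)·(1.7064) + (1.6)·(0.8975) = 7.9202.

Step 5 — scale by n: T² = 5 · 7.9202 = 39.6011.

T² ≈ 39.6011


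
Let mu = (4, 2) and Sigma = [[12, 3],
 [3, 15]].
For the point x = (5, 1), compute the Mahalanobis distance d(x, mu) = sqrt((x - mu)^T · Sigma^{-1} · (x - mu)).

Step 1 — centre the observation: (x - mu) = (1, -1).

Step 2 — invert Sigma. det(Sigma) = 12·15 - (3)² = 171.
  Sigma^{-1} = (1/det) · [[d, -b], [-b, a]] = [[0.0877, -0.0175],
 [-0.0175, 0.0702]].

Step 3 — form the quadratic (x - mu)^T · Sigma^{-1} · (x - mu):
  Sigma^{-1} · (x - mu) = (0.1053, -0.0877).
  (x - mu)^T · [Sigma^{-1} · (x - mu)] = (1)·(0.1053) + (-1)·(-0.0877) = 0.193.

Step 4 — take square root: d = √(0.193) ≈ 0.4393.

d(x, mu) = √(0.193) ≈ 0.4393


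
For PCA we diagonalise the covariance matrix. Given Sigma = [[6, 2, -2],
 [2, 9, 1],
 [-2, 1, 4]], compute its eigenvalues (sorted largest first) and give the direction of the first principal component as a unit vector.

Step 1 — characteristic polynomial p(λ) = det(λI - Sigma) = λ³ - tr·λ² + c_1·λ - det, where tr = trace, c_1 = sum of the principal 2×2 minors, det = det(Sigma):
  tr = 6 + 9 + 4 = 19,
  c_1 = (6·9 - (2)²) + (6·4 - (-2)²) + (9·4 - (1)²) = 50 + 20 + 35 = 105,
  det = 6·(9·4 - (1)²) - (2)·((2)·4 - (1)·(-2)) + (-2)·((2)·(1) - 9·(-2)) = 6·(35) - (2)·(10) + (-2)·(20) = 150.
  So p(λ) = λ³ - 19λ² + 105λ - 150.
Step 2 — look for an integer root (rational root theorem: any rational root is an integer divisor of 150). Testing λ = 10:
  p(10) = 1000 - 1900 + 1050 - 150 = 0  ✓
  Dividing out (λ - 10): p(λ) = (λ - 10)(λ² - 9λ + 15).
Step 3 — remaining eigenvalues from the quadratic λ² - 9λ + 15 = 0:
  Δ = 9² - 4·15 = 81 - 60 = 21,  λ = (9 ± √21)/2 = (9 ± 4.5826)/2 ≈ 6.7913 or 2.2087.
  Sorted: λ_1 = 10,  λ_2 = 6.7913,  λ_3 = 2.2087  (check: sum = 19 = tr ✓).

Step 4 — unit eigenvector for λ_1 = 10: v spans the null space of (Sigma - λ_1 I), whose rows are
  r_1 = (-4, 2, -2),  r_2 = (2, -1, 1),  r_3 = (-2, 1, -6).
  v is orthogonal to every row, so take v ∝ r_1 × r_3 = ((2)·(-6) - (-2)·(1), (-2)·(-2) - (-4)·(-6), (-4)·(1) - (2)·(-2)) = (-10, -20, 0).
  Rescale (divide by 10; multiply by -1 so the first nonzero entry is positive): u = (1, 2, 0).
  ||u|| = √((1)² + (2)² + (0)²) = √(5) ≈ 2.2361,  v_1 = u/||u|| ≈ (0.4472, 0.8944, 0) (||v_1|| = 1).

λ_1 = 10,  λ_2 = 6.7913,  λ_3 = 2.2087;  v_1 ≈ (0.4472, 0.8944, 0)


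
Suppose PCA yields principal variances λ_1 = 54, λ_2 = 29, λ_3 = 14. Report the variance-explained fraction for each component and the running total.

Step 1 — total variance = trace(Sigma) = Σ λ_i = 54 + 29 + 14 = 97.

Step 2 — fraction explained by component i = λ_i / Σ λ:
  PC1: 54/97 = 0.5567
  PC2: 29/97 = 0.299
  PC3: 14/97 = 0.1443

Step 3 — cumulative fraction after k components = (λ_1 + ... + λ_k) / Σ λ:
  k = 1: 54/97 = 0.5567
  k = 2: (54 + 29)/97 = 83/97 = 0.8557
  k = 3: (54 + 29 + 14)/97 = 97/97 = 1

Summary (fraction, with percent):

explained: PC1 0.5567 (55.67%), PC2 0.299 (29.9%), PC3 0.1443 (14.43%);  cumulative: 0.5567, 0.8557, 1


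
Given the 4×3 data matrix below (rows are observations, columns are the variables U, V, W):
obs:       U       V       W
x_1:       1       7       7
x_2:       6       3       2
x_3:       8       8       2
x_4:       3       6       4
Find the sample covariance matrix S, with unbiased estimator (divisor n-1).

Step 1 — column means:
  mean(U) = (1 + 6 + 8 + 3) / 4 = 18/4 = 4.5
  mean(V) = (7 + 3 + 8 + 6) / 4 = 24/4 = 6
  mean(W) = (7 + 2 + 2 + 4) / 4 = 15/4 = 3.75

Step 2 — sample covariance S[i,j] = (1/(n-1)) · Σ_k (x_{k,i} - mean_i) · (x_{k,j} - mean_j), with n-1 = 3.
  S[U,U] = ((-3.5)·(-3.5) + (1.5)·(1.5) + (3.5)·(3.5) + (-1.5)·(-1.5)) / 3 = 29/3 = 9.6667
  S[U,V] = ((-3.5)·(1) + (1.5)·(-3) + (3.5)·(2) + (-1.5)·(0)) / 3 = -1/3 = -0.3333
  S[U,W] = ((-3.5)·(3.25) + (1.5)·(-1.75) + (3.5)·(-1.75) + (-1.5)·(0.25)) / 3 = -20.5/3 = -6.8333
  S[V,V] = ((1)·(1) + (-3)·(-3) + (2)·(2) + (0)·(0)) / 3 = 14/3 = 4.6667
  S[V,W] = ((1)·(3.25) + (-3)·(-1.75) + (2)·(-1.75) + (0)·(0.25)) / 3 = 5/3 = 1.6667
  S[W,W] = ((3.25)·(3.25) + (-1.75)·(-1.75) + (-1.75)·(-1.75) + (0.25)·(0.25)) / 3 = 16.75/3 = 5.5833

S is symmetric (S[j,i] = S[i,j]). Assembling:

S = [[9.6667, -0.3333, -6.8333],
 [-0.3333, 4.6667, 1.6667],
 [-6.8333, 1.6667, 5.5833]]


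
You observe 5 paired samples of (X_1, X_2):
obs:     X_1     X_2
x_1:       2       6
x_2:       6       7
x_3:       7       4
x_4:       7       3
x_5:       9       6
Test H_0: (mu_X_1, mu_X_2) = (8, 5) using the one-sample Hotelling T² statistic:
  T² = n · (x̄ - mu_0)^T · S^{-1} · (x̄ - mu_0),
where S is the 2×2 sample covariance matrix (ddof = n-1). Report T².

Step 1 — sample mean vector:
  mean(X_1) = (2 + 6 + 7 + 7 + 9) / 5 = 31/5 = 6.2
  mean(X_2) = (6 + 7 + 4 + 3 + 6) / 5 = 26/5 = 5.2
  x̄ = (6.2, 5.2),  deviation x̄ - mu_0 = (6.2, 5.2) - (8, 5) = (-1.8, 0.2).

Step 2 — sample covariance matrix, S[i,j] = (1/(n-1)) · Σ_k (x_{k,i} - mean_i) · (x_{k,j} - mean_j), divisor n-1 = 4:
  S[X_1,X_1] = ((-4.2)·(-4.2) + (-0.2)·(-0.2) + (0.8)·(0.8) + (0.8)·(0.8) + (2.8)·(2.8)) / 4 = 26.8/4 = 6.7
  S[X_1,X_2] = ((-4.2)·(0.8) + (-0.2)·(1.8) + (0.8)·(-1.2) + (0.8)·(-2.2) + (2.8)·(0.8)) / 4 = -4.2/4 = -1.05
  S[X_2,X_2] = ((0.8)·(0.8) + (1.8)·(1.8) + (-1.2)·(-1.2) + (-2.2)·(-2.2) + (0.8)·(0.8)) / 4 = 10.8/4 = 2.7
  S = [[6.7, -1.05],
 [-1.05, 2.7]].

Step 3 — invert S. det(S) = 6.7·2.7 - (-1.05)² = 16.9875.
  S^{-1} = (1/det) · [[d, -b], [-b, a]] = [[0.1589, 0.0618],
 [0.0618, 0.3944]].

Step 4 — quadratic form (x̄ - mu_0)^T · S^{-1} · (x̄ - mu_0):
  S^{-1} · (x̄ - mu_0) = (-0.2737, -0.0324),
  (x̄ - mu_0)^T · [...] = (-1.8)·(-0.2737) + (0.2)·(-0.0324) = 0.4862.

Step 5 — scale by n: T² = 5 · 0.4862 = 2.4312.

T² ≈ 2.4312
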